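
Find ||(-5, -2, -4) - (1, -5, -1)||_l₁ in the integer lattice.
12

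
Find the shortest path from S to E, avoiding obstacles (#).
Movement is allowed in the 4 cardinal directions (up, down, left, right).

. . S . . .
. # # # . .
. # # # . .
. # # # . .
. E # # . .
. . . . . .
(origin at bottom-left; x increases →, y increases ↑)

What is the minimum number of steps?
7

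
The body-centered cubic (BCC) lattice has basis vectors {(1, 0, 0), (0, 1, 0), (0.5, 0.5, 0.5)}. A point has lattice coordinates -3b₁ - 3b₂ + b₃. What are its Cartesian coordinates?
(-2.5, -2.5, 0.5)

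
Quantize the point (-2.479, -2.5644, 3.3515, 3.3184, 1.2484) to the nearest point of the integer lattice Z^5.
(-2, -3, 3, 3, 1)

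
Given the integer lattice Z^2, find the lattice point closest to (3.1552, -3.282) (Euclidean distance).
(3, -3)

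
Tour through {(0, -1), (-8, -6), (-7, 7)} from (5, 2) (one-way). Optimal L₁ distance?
35
(one optimal route: (5, 2) → (0, -1) → (-8, -6) → (-7, 7))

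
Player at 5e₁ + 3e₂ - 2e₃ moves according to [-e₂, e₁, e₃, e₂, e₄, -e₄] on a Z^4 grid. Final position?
(6, 3, -1, 0)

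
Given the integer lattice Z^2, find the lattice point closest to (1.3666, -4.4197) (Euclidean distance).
(1, -4)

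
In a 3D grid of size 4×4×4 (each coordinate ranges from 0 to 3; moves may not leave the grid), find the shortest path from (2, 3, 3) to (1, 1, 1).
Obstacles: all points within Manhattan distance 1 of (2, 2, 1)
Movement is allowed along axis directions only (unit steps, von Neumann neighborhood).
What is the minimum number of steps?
5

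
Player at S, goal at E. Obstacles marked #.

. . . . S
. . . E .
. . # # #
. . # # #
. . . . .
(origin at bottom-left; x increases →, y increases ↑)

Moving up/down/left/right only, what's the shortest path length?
2
(one shortest path: (4, 4) → (3, 4) → (3, 3))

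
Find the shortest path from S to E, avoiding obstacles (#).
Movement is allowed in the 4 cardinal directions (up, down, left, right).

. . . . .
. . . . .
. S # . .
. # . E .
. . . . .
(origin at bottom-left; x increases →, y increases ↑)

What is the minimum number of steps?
5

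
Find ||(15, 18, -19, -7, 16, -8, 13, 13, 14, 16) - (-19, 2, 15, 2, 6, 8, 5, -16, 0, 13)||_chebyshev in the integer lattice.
34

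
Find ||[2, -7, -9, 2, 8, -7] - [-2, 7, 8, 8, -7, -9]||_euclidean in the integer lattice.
27.6767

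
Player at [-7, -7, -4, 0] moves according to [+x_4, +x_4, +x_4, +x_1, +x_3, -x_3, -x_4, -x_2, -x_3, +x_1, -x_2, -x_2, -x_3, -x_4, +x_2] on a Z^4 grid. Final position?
(-5, -9, -6, 1)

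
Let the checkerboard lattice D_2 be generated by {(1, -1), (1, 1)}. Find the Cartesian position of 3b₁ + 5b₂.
(8, 2)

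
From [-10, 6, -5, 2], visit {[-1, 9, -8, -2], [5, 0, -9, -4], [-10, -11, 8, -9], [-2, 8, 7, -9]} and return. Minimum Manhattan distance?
142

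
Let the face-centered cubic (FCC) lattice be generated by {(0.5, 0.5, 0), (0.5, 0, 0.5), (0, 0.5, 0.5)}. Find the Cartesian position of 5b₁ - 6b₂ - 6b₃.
(-0.5, -0.5, -6)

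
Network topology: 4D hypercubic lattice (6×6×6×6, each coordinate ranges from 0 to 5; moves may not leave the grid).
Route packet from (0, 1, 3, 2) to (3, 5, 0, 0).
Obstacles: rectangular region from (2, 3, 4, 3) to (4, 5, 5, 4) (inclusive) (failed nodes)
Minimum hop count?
12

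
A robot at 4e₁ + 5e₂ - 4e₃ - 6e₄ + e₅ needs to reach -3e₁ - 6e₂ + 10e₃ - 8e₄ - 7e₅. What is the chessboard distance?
14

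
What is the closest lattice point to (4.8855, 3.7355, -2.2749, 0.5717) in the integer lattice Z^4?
(5, 4, -2, 1)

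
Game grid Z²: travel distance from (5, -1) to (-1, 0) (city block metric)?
7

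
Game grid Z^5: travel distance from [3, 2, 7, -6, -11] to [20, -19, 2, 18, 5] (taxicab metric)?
83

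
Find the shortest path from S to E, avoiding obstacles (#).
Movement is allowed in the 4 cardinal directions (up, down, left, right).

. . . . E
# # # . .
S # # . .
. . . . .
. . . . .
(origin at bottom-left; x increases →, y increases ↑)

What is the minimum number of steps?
8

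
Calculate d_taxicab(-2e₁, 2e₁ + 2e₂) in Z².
6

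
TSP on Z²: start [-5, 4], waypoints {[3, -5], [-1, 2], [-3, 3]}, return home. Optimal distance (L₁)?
34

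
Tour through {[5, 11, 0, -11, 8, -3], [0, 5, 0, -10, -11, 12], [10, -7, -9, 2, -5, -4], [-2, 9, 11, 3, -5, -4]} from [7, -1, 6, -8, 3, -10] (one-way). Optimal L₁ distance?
182
(one optimal route: (7, -1, 6, -8, 3, -10) → (5, 11, 0, -11, 8, -3) → (0, 5, 0, -10, -11, 12) → (-2, 9, 11, 3, -5, -4) → (10, -7, -9, 2, -5, -4))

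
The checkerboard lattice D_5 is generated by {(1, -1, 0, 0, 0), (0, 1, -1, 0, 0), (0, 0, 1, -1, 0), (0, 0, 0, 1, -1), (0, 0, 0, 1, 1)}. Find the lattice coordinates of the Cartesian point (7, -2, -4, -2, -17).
7b₁ + 5b₂ + b₃ + 8b₄ - 9b₅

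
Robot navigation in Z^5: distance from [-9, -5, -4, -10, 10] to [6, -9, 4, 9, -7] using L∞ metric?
19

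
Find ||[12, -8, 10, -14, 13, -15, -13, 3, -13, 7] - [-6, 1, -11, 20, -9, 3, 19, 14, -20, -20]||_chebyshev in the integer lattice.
34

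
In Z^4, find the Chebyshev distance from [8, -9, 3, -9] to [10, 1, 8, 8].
17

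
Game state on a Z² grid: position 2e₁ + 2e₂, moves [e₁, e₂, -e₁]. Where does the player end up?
(2, 3)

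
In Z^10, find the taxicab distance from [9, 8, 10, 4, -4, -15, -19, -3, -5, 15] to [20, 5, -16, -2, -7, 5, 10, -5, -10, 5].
115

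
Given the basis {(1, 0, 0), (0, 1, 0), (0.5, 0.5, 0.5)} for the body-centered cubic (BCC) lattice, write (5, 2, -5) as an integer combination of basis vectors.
10b₁ + 7b₂ - 10b₃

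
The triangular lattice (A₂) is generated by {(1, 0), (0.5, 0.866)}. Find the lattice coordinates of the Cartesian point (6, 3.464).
4b₁ + 4b₂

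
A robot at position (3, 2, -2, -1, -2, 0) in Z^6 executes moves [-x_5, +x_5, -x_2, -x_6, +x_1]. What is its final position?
(4, 1, -2, -1, -2, -1)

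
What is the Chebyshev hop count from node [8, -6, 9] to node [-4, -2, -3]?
12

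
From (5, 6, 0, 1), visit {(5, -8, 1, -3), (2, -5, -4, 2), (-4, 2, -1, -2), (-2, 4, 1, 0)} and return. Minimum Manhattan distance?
74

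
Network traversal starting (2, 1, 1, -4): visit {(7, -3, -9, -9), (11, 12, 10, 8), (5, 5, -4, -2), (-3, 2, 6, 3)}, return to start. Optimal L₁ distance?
134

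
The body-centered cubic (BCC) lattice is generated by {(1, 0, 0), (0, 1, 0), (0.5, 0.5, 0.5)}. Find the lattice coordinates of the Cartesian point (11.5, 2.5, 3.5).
8b₁ - b₂ + 7b₃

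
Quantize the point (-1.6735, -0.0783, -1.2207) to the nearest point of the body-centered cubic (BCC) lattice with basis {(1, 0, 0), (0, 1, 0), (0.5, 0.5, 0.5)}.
(-2, 0, -1)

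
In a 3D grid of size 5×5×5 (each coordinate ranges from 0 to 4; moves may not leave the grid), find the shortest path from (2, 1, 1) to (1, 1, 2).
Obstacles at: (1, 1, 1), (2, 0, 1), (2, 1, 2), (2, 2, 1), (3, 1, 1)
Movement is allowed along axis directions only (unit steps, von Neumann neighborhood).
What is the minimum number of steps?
6
(one shortest path: (2, 1, 1) → (2, 1, 0) → (1, 1, 0) → (0, 1, 0) → (0, 1, 1) → (0, 1, 2) → (1, 1, 2))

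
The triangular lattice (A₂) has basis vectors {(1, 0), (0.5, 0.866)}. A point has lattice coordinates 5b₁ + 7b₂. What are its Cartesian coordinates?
(8.5, 6.062)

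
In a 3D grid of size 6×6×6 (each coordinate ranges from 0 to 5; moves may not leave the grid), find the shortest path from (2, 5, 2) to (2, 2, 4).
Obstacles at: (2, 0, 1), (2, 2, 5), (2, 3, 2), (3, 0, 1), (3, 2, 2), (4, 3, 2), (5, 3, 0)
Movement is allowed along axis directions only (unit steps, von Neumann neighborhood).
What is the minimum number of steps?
5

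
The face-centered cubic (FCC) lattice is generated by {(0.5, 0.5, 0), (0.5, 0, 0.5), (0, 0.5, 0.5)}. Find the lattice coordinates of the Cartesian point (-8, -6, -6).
-8b₁ - 8b₂ - 4b₃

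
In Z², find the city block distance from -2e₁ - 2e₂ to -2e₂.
2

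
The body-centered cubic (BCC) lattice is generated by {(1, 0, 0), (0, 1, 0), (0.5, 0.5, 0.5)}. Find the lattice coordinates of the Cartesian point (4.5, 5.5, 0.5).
4b₁ + 5b₂ + b₃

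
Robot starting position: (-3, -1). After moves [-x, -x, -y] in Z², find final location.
(-5, -2)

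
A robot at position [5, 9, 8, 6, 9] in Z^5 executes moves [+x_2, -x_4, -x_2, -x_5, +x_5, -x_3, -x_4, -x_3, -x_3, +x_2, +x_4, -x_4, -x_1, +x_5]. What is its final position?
(4, 10, 5, 4, 10)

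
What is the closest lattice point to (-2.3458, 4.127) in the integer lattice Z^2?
(-2, 4)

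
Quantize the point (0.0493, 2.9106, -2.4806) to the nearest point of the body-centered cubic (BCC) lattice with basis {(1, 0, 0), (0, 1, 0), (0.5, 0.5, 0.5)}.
(0, 3, -2)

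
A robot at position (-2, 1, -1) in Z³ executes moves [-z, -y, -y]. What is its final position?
(-2, -1, -2)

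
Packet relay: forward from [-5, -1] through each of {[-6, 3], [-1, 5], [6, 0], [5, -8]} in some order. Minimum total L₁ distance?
33
(one optimal route: (-5, -1) → (-6, 3) → (-1, 5) → (6, 0) → (5, -8))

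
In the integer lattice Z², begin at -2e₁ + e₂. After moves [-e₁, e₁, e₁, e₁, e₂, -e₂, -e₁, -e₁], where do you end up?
(-2, 1)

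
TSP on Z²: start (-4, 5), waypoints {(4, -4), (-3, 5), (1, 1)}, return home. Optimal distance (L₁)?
34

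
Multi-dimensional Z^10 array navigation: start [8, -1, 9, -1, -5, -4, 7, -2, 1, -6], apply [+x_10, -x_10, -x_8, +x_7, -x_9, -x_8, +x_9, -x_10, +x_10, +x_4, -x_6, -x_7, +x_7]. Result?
(8, -1, 9, 0, -5, -5, 8, -4, 1, -6)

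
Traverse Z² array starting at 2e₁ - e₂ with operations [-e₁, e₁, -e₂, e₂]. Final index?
(2, -1)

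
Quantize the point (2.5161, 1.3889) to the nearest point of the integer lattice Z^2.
(3, 1)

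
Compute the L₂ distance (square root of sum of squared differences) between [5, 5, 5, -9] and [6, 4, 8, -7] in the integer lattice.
3.87298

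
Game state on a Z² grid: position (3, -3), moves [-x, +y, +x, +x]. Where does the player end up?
(4, -2)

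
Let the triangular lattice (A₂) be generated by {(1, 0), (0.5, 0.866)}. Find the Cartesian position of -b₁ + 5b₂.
(1.5, 4.33)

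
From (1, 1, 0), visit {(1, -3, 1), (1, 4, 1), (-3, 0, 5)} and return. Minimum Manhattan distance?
32
(one optimal route: (1, 1, 0) → (1, -3, 1) → (-3, 0, 5) → (1, 4, 1) → (1, 1, 0))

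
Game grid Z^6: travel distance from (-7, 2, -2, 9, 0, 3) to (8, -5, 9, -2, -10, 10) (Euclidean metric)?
25.7876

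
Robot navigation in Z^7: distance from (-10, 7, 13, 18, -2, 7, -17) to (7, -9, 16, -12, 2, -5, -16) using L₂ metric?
40.1871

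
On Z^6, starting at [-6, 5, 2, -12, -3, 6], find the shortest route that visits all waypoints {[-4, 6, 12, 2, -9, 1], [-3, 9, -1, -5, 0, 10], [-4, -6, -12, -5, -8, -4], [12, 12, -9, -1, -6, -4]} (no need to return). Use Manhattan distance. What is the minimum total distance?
158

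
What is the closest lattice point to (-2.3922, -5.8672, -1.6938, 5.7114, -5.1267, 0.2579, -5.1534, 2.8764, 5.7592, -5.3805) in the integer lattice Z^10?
(-2, -6, -2, 6, -5, 0, -5, 3, 6, -5)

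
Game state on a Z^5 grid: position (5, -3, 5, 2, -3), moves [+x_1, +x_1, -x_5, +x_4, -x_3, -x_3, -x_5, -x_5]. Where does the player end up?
(7, -3, 3, 3, -6)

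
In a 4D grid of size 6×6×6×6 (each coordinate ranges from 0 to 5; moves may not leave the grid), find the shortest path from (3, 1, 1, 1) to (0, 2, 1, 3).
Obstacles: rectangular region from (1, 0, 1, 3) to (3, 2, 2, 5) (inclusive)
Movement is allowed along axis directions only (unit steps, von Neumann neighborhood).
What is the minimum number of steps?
6
(one shortest path: (3, 1, 1, 1) → (2, 1, 1, 1) → (1, 1, 1, 1) → (0, 1, 1, 1) → (0, 2, 1, 1) → (0, 2, 1, 2) → (0, 2, 1, 3))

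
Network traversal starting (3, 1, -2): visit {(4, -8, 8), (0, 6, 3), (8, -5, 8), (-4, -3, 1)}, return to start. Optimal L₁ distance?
76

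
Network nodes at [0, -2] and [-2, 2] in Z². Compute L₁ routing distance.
6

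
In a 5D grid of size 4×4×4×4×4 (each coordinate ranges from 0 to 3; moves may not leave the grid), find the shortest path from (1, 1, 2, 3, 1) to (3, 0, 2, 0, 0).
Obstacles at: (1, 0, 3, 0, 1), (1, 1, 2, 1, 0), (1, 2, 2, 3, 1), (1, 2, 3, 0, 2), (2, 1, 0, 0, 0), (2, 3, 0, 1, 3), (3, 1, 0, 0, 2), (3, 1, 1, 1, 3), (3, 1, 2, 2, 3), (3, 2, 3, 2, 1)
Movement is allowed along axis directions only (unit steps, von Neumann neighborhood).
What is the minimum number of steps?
7
(one shortest path: (1, 1, 2, 3, 1) → (2, 1, 2, 3, 1) → (3, 1, 2, 3, 1) → (3, 0, 2, 3, 1) → (3, 0, 2, 2, 1) → (3, 0, 2, 1, 1) → (3, 0, 2, 0, 1) → (3, 0, 2, 0, 0))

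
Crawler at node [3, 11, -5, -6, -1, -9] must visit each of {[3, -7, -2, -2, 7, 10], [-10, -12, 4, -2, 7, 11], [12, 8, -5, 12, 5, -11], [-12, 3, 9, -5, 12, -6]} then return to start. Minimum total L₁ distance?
228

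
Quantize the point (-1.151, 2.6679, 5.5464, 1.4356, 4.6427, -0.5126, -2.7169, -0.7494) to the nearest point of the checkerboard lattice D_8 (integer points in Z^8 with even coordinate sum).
(-1, 3, 6, 1, 5, 0, -3, -1)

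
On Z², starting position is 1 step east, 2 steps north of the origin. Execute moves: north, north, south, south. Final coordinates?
(1, 2)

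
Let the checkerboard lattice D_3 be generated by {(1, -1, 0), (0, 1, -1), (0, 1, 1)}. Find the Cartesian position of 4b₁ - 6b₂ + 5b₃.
(4, -5, 11)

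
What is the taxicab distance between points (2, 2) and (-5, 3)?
8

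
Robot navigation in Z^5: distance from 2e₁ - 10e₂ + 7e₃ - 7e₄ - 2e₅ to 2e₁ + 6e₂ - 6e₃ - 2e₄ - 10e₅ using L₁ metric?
42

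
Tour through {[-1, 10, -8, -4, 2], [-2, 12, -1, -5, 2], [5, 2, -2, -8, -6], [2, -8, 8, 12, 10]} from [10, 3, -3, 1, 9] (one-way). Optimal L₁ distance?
132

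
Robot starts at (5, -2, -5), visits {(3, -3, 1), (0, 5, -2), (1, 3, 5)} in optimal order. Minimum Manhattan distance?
31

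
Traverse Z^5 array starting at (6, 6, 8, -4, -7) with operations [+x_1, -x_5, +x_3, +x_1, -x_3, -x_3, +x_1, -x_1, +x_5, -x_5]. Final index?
(8, 6, 7, -4, -8)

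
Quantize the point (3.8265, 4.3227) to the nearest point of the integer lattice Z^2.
(4, 4)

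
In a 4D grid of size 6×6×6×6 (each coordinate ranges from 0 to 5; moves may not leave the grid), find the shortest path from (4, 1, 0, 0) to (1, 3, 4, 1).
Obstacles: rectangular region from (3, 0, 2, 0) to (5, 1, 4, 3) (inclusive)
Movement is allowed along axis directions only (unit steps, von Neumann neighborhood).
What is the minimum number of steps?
10
(one shortest path: (4, 1, 0, 0) → (3, 1, 0, 0) → (2, 1, 0, 0) → (1, 1, 0, 0) → (1, 2, 0, 0) → (1, 3, 0, 0) → (1, 3, 1, 0) → (1, 3, 2, 0) → (1, 3, 3, 0) → (1, 3, 4, 0) → (1, 3, 4, 1))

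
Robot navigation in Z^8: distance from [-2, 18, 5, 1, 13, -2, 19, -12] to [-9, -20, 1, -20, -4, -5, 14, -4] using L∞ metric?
38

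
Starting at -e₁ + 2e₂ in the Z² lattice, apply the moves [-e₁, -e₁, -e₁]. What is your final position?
(-4, 2)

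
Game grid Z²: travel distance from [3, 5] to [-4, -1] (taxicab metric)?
13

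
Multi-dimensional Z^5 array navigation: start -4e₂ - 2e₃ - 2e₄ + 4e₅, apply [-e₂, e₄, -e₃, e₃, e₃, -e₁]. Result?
(-1, -5, -1, -1, 4)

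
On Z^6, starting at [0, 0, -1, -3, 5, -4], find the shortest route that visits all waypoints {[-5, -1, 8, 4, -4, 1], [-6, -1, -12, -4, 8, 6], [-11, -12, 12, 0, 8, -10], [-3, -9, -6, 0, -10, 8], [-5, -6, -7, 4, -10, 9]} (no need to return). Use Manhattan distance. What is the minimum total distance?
166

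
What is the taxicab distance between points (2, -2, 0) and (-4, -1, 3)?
10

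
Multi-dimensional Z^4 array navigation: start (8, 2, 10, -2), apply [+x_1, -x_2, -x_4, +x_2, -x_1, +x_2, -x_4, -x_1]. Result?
(7, 3, 10, -4)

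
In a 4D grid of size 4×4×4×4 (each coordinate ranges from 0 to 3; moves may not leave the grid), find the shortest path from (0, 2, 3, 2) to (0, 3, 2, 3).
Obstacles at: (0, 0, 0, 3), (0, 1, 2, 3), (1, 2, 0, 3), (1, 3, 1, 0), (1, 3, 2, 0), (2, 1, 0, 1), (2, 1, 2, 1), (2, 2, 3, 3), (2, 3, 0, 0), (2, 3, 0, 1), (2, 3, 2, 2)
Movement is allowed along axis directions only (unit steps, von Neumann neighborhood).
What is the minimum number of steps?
3
(one shortest path: (0, 2, 3, 2) → (0, 3, 3, 2) → (0, 3, 2, 2) → (0, 3, 2, 3))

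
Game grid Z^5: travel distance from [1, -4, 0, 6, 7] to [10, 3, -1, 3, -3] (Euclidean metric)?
15.4919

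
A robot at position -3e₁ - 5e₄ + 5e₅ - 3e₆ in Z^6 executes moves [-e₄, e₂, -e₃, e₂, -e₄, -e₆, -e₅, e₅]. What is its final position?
(-3, 2, -1, -7, 5, -4)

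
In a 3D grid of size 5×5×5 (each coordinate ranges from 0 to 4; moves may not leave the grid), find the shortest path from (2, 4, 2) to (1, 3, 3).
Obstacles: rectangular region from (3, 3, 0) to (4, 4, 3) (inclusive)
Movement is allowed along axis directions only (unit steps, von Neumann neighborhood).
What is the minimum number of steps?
3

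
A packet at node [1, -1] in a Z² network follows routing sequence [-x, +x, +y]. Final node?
(1, 0)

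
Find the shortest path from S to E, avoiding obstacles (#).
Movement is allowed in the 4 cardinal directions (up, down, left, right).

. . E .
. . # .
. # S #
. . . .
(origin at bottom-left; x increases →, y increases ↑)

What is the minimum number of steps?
8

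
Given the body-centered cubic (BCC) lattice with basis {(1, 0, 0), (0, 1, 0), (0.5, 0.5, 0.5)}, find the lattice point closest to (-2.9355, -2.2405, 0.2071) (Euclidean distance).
(-3, -2, 0)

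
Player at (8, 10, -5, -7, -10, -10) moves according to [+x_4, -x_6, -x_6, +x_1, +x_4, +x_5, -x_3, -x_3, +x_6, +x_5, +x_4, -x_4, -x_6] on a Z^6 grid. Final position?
(9, 10, -7, -5, -8, -12)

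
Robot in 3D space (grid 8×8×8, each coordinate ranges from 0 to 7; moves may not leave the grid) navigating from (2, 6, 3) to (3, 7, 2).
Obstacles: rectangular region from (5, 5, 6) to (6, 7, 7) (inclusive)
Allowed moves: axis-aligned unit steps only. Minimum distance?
3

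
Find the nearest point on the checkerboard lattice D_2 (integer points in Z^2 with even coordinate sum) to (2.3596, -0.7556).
(3, -1)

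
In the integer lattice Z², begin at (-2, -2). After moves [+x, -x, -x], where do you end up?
(-3, -2)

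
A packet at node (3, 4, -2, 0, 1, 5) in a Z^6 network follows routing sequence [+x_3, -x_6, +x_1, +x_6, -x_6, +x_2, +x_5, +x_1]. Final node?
(5, 5, -1, 0, 2, 4)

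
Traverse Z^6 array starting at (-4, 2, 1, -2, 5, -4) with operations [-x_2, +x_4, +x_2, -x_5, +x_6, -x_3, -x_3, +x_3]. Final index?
(-4, 2, 0, -1, 4, -3)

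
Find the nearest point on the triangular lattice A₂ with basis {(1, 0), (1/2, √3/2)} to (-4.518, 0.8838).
(-4.5, 0.866)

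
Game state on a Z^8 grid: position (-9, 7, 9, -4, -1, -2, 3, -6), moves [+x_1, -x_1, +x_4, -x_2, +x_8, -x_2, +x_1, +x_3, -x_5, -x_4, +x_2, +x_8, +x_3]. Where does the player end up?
(-8, 6, 11, -4, -2, -2, 3, -4)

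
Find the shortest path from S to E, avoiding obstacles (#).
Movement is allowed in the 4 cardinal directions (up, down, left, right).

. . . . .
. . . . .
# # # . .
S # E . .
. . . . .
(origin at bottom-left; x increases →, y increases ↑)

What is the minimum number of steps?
4
(one shortest path: (0, 1) → (0, 0) → (1, 0) → (2, 0) → (2, 1))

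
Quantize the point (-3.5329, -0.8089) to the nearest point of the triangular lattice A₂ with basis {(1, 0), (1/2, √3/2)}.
(-3.5, -0.866)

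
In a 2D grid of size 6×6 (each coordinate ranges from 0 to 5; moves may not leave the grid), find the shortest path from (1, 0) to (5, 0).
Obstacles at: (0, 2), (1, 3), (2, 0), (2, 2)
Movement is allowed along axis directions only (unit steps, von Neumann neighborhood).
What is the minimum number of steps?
6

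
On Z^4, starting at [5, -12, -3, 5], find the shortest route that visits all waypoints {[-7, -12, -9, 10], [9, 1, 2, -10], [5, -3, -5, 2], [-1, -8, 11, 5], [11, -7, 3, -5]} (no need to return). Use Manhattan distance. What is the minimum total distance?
123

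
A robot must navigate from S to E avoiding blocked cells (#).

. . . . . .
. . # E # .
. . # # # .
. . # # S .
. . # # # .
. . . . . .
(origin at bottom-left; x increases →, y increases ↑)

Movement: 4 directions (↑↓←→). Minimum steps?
7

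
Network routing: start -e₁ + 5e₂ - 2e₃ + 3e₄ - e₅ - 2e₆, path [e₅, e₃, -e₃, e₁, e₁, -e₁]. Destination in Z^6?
(0, 5, -2, 3, 0, -2)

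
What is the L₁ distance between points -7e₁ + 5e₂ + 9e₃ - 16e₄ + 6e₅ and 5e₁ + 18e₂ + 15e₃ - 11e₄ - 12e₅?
54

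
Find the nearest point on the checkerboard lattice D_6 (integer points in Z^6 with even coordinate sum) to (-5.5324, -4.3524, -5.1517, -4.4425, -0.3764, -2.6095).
(-6, -4, -5, -4, 0, -3)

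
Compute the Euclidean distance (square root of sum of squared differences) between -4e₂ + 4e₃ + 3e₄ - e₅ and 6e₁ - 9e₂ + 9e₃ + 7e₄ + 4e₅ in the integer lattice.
11.2694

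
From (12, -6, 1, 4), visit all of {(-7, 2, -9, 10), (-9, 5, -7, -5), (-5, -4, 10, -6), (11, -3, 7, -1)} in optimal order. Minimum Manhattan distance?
93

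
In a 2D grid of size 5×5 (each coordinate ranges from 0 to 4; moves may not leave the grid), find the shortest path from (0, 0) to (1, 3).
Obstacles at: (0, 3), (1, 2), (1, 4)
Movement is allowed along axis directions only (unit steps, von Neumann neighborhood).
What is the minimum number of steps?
6
(one shortest path: (0, 0) → (1, 0) → (2, 0) → (2, 1) → (2, 2) → (2, 3) → (1, 3))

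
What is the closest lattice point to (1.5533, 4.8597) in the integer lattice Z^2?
(2, 5)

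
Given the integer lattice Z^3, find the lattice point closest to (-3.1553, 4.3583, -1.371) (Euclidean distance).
(-3, 4, -1)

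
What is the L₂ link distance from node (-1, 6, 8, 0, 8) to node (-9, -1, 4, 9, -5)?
19.4679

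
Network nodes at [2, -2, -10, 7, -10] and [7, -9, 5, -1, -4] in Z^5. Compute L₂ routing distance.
19.975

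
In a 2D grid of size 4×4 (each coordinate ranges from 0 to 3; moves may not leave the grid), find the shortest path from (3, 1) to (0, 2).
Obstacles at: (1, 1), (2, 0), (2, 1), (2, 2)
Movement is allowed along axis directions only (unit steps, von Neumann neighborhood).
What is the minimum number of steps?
6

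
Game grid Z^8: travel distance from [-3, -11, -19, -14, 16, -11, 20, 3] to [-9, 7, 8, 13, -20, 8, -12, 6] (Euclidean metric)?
67.1416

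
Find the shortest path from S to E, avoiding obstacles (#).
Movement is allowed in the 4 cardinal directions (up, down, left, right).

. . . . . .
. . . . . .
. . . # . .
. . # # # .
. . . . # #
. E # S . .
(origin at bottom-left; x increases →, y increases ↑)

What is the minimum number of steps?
4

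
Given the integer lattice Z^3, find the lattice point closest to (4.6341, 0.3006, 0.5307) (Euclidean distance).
(5, 0, 1)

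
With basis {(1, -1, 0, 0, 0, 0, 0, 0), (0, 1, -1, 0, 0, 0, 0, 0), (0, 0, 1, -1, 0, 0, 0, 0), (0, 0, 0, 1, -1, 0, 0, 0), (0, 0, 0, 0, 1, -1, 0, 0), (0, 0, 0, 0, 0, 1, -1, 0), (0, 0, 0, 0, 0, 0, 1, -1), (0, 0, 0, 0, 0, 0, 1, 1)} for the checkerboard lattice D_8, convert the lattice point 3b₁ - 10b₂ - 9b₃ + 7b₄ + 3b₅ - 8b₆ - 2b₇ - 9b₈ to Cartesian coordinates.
(3, -13, 1, 16, -4, -11, -3, -7)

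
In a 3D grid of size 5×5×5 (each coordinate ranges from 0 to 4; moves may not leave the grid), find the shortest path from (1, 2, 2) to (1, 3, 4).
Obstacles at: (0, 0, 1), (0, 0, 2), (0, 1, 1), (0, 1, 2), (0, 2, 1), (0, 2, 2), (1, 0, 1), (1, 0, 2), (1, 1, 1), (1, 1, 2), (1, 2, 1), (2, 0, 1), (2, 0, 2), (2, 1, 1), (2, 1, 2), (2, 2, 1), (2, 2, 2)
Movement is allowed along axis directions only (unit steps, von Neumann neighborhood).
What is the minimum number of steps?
3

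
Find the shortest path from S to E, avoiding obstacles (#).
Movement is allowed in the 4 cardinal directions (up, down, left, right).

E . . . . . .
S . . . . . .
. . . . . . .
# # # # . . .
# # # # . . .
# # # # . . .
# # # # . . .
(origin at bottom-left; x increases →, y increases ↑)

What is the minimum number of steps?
1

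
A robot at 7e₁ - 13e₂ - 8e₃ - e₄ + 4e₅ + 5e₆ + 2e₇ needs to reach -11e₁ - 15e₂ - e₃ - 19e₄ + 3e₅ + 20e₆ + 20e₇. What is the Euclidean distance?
35.3695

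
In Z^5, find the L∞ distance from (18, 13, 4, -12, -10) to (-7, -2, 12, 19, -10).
31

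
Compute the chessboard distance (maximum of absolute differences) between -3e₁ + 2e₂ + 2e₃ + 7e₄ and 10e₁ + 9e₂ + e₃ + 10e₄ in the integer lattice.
13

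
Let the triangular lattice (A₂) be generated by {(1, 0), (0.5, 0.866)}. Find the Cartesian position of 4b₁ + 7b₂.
(7.5, 6.062)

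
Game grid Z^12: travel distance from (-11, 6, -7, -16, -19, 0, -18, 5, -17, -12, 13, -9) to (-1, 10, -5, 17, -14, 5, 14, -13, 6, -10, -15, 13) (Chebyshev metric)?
33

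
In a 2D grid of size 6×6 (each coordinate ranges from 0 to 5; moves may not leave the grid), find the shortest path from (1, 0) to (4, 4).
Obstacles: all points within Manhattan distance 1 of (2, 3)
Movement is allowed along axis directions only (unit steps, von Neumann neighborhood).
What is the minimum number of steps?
7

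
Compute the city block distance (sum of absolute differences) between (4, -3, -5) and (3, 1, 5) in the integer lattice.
15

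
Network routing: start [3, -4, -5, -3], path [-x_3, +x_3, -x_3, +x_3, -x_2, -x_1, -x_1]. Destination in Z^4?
(1, -5, -5, -3)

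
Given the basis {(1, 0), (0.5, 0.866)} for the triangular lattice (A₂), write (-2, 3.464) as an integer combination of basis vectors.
-4b₁ + 4b₂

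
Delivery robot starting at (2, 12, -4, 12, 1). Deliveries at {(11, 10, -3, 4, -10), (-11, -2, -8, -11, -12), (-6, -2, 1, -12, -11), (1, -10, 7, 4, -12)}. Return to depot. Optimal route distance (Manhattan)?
194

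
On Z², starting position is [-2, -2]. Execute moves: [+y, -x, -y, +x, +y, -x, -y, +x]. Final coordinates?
(-2, -2)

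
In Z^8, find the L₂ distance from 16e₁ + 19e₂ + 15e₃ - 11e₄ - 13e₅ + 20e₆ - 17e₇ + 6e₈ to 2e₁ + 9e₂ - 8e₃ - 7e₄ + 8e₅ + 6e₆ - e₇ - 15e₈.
46.6369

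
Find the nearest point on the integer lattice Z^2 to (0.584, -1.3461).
(1, -1)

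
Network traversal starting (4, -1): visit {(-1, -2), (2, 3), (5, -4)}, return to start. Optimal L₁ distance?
26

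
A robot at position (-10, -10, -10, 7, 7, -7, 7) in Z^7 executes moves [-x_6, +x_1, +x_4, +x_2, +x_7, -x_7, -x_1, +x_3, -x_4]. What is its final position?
(-10, -9, -9, 7, 7, -8, 7)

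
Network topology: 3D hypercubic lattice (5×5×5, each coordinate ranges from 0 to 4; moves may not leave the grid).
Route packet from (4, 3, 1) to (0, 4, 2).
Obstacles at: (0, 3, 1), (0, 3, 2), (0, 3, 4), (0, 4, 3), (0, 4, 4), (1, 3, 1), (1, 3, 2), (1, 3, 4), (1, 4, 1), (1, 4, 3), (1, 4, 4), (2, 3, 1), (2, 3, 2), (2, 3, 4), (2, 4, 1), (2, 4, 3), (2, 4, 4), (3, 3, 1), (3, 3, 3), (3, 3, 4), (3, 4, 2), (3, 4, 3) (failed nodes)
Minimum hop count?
8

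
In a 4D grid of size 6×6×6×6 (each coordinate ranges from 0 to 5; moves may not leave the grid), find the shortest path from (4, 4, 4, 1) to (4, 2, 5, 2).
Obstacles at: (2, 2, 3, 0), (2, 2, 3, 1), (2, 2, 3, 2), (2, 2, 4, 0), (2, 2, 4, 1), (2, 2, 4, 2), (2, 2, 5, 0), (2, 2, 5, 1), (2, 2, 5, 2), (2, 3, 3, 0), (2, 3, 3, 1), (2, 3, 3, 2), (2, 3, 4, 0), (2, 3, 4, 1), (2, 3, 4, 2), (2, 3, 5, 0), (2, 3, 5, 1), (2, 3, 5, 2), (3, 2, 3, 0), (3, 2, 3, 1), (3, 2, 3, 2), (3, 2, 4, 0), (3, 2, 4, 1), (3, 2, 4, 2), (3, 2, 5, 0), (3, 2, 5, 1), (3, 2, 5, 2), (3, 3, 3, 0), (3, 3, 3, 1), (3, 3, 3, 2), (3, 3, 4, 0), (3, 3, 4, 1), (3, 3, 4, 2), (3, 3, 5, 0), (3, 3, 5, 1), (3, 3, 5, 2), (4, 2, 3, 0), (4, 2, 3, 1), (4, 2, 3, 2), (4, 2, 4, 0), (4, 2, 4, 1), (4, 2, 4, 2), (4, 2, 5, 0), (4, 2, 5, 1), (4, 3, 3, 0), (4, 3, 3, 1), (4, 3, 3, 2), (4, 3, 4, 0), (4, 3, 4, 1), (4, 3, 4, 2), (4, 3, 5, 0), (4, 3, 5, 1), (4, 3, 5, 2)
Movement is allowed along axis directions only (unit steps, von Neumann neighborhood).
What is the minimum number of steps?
6
(one shortest path: (4, 4, 4, 1) → (5, 4, 4, 1) → (5, 3, 4, 1) → (5, 2, 4, 1) → (5, 2, 5, 1) → (5, 2, 5, 2) → (4, 2, 5, 2))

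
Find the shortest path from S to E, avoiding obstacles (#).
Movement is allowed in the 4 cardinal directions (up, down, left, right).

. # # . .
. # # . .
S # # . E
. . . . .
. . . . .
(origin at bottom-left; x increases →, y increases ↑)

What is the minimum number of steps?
6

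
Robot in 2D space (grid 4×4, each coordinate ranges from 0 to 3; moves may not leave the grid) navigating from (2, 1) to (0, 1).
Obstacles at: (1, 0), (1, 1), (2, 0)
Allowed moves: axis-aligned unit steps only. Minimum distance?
4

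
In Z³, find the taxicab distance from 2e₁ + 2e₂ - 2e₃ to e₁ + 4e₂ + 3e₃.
8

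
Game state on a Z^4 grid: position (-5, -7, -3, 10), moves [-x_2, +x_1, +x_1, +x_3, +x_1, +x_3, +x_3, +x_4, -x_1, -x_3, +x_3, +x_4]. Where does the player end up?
(-3, -8, 0, 12)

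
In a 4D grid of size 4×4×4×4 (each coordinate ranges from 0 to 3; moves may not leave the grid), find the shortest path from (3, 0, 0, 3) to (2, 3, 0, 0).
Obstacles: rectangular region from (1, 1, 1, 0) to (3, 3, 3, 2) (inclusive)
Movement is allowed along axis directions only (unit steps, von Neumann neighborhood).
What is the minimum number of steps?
7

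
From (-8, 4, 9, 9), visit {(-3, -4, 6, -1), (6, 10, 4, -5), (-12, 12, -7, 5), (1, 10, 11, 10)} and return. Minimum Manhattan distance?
150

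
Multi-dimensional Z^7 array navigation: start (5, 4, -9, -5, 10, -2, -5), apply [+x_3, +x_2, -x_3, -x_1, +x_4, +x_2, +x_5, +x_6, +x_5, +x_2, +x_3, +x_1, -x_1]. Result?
(4, 7, -8, -4, 12, -1, -5)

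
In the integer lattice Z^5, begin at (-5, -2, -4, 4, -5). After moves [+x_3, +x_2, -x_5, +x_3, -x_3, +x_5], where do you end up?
(-5, -1, -3, 4, -5)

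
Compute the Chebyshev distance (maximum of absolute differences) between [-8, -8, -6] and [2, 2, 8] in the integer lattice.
14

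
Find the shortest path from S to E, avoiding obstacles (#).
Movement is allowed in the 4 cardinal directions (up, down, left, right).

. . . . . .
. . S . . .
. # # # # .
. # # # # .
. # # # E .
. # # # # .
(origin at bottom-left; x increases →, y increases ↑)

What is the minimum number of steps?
7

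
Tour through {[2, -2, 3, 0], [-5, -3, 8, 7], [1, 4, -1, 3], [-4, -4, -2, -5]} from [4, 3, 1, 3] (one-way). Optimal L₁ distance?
62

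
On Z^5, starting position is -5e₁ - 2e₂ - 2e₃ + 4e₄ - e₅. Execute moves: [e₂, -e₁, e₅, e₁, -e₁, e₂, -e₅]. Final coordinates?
(-6, 0, -2, 4, -1)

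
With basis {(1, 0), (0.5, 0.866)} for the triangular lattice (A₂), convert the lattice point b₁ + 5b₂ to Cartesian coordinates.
(3.5, 4.33)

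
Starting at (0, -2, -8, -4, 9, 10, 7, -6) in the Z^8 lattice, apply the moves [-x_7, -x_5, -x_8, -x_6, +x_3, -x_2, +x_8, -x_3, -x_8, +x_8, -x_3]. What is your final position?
(0, -3, -9, -4, 8, 9, 6, -6)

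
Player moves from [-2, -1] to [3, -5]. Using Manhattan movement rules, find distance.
9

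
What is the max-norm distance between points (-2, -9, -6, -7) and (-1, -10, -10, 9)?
16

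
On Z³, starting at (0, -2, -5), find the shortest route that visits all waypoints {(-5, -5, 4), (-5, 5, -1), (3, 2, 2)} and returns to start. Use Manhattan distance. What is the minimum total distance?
60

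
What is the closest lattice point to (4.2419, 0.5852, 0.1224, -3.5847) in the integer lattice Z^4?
(4, 1, 0, -4)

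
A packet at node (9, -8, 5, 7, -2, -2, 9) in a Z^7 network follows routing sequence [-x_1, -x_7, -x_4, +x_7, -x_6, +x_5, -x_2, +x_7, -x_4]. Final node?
(8, -9, 5, 5, -1, -3, 10)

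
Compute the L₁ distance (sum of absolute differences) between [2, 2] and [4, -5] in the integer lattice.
9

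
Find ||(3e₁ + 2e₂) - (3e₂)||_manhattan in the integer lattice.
4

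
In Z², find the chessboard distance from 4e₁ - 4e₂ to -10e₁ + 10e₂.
14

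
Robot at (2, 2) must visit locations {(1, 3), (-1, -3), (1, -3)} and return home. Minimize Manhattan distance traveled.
18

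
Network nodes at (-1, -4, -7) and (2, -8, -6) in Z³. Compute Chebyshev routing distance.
4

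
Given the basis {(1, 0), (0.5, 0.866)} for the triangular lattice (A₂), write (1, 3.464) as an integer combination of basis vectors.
-b₁ + 4b₂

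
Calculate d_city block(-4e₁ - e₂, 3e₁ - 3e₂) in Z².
9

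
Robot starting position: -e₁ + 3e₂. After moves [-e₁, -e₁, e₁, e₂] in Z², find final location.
(-2, 4)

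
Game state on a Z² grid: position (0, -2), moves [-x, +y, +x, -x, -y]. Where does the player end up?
(-1, -2)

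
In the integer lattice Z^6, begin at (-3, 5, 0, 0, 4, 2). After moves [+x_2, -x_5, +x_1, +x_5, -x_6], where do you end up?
(-2, 6, 0, 0, 4, 1)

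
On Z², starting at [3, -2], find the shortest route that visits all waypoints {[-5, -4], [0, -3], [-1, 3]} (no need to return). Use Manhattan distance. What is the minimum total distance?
21
(one optimal route: (3, -2) → (0, -3) → (-5, -4) → (-1, 3))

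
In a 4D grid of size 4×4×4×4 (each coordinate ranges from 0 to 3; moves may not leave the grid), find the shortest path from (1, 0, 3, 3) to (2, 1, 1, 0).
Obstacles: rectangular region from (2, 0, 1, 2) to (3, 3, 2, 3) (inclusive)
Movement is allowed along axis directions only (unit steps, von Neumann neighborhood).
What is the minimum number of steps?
7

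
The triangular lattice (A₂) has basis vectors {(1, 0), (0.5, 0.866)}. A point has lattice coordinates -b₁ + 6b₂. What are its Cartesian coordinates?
(2, 5.196)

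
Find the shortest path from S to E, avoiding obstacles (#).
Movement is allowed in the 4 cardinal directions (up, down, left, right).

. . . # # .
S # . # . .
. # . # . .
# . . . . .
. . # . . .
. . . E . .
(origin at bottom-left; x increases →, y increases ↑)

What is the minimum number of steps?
9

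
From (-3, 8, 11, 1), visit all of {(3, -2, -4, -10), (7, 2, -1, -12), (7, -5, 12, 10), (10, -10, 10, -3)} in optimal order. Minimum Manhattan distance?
104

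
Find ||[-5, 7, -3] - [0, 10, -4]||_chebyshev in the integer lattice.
5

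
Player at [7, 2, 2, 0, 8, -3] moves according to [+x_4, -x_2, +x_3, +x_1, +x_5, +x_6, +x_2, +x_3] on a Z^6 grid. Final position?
(8, 2, 4, 1, 9, -2)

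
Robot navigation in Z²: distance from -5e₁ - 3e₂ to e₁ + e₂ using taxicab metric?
10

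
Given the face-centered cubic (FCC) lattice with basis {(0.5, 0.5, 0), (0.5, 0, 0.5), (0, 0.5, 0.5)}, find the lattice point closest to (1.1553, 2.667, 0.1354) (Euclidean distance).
(1, 3, 0)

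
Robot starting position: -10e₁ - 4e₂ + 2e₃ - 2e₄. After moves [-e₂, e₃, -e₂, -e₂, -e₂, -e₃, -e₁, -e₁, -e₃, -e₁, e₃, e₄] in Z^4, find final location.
(-13, -8, 2, -1)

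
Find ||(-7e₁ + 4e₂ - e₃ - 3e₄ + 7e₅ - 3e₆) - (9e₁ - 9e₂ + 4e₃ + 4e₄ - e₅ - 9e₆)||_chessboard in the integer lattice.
16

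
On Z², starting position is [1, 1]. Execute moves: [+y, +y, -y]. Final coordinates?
(1, 2)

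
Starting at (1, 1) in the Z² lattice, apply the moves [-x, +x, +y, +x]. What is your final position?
(2, 2)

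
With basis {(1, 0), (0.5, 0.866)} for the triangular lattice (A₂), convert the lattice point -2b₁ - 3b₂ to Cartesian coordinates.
(-3.5, -2.598)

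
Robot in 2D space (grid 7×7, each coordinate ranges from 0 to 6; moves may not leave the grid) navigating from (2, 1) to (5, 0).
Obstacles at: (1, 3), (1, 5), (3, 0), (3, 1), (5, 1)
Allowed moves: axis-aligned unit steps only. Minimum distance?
6
(one shortest path: (2, 1) → (2, 2) → (3, 2) → (4, 2) → (4, 1) → (4, 0) → (5, 0))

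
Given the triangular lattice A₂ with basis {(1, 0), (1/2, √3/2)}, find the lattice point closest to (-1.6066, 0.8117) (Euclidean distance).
(-1.5, 0.866)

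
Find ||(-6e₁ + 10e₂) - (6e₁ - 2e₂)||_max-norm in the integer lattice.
12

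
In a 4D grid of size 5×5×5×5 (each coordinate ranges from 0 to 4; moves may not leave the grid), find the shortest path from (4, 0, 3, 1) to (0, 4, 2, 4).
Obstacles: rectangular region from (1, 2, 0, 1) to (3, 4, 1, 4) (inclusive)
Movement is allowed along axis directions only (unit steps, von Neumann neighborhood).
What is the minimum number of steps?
12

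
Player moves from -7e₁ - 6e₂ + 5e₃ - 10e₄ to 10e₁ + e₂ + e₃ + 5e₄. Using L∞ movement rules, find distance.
17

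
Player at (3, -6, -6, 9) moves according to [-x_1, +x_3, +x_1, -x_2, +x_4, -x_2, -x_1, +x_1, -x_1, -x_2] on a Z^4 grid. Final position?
(2, -9, -5, 10)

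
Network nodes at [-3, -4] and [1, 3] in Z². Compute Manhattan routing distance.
11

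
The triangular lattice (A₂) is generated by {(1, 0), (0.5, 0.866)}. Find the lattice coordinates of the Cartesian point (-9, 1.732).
-10b₁ + 2b₂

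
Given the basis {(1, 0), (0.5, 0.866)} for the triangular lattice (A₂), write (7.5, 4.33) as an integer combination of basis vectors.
5b₁ + 5b₂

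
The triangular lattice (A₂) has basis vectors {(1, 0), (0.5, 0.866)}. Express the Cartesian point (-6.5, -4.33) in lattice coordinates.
-4b₁ - 5b₂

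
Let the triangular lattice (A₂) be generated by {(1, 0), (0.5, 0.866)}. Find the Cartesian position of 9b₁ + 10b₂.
(14, 8.66)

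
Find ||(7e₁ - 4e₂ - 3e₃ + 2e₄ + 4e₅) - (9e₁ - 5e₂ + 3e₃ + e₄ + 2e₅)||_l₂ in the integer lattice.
6.78233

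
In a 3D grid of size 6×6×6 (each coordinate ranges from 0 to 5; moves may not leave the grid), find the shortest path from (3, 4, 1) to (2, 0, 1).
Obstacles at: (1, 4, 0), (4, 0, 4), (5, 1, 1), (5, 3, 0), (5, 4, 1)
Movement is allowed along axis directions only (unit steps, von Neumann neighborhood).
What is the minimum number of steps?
5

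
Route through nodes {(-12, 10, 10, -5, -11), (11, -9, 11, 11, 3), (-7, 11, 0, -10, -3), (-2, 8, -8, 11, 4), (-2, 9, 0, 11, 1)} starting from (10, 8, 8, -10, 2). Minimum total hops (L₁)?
166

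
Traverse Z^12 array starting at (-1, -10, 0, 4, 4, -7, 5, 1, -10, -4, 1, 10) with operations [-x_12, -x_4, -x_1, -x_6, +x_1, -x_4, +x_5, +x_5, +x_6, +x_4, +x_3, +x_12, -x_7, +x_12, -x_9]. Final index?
(-1, -10, 1, 3, 6, -7, 4, 1, -11, -4, 1, 11)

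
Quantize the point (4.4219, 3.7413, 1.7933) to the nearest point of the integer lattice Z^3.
(4, 4, 2)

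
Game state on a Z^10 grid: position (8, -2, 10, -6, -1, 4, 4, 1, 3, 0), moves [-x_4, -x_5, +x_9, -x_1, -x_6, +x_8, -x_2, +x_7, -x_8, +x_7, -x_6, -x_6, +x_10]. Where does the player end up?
(7, -3, 10, -7, -2, 1, 6, 1, 4, 1)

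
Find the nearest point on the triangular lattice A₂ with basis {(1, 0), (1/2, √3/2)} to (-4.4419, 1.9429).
(-4, 1.732)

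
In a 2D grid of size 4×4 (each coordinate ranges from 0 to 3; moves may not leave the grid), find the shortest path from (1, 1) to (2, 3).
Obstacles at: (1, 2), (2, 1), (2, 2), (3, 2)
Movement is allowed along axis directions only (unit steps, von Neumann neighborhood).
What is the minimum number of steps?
5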